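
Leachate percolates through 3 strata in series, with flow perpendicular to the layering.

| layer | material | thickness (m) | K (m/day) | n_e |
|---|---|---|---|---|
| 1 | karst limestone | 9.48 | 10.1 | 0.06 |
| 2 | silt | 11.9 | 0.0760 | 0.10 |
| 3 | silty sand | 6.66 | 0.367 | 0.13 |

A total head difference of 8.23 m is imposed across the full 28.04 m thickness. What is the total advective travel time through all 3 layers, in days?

With flow normal to the layers, continuity requires the same specific discharge q through every layer.
Σ(b_i/K_i) = 9.48/10.1 + 11.9/0.0760 + 6.66/0.367 = 175.7 d.
q = Δh / Σ(b_i/K_i) = 8.23 / 175.7 = 0.04685 m/day.
In each layer the seepage velocity is v_i = q/n_i, so the layer transit time is t_i = b_i·n_i / q:
  layer 1 (karst limestone): t_1 = 9.48 × 0.06 / 0.04685 = 12.14 d
  layer 2 (silt): t_2 = 11.9 × 0.10 / 0.04685 = 25.40 d
  layer 3 (silty sand): t_3 = 6.66 × 0.13 / 0.04685 = 18.48 d
Total t = Σ t_i = 56.02 days.

56.0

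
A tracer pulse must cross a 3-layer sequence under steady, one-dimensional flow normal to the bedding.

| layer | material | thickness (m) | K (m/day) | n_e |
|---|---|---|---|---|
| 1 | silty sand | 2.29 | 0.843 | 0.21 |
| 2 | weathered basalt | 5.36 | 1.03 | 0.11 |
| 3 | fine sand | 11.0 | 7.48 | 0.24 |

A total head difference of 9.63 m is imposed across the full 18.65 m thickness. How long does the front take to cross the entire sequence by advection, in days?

3.62

With flow normal to the layers, continuity requires the same specific discharge q through every layer.
Σ(b_i/K_i) = 2.29/0.843 + 5.36/1.03 + 11.0/7.48 = 9.391 d.
q = Δh / Σ(b_i/K_i) = 9.63 / 9.391 = 1.025 m/day.
In each layer the seepage velocity is v_i = q/n_i, so the layer transit time is t_i = b_i·n_i / q:
  layer 1 (silty sand): t_1 = 2.29 × 0.21 / 1.025 = 0.4690 d
  layer 2 (weathered basalt): t_2 = 5.36 × 0.11 / 1.025 = 0.5750 d
  layer 3 (fine sand): t_3 = 11.0 × 0.24 / 1.025 = 2.574 d
Total t = Σ t_i = 3.618 days.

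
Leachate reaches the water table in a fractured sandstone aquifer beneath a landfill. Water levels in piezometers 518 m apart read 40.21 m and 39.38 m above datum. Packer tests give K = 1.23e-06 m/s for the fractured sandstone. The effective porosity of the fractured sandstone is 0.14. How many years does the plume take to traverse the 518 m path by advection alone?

Convert K: 1.23e-06 m/s × 86400 = 0.1063 m/day.
Hydraulic gradient i = (40.21 − 39.38) / 518 = 0.83 / 518 = 0.001602.
Darcy flux q = K · i = 0.1063 × 0.001602 = 0.0001703 m/day.
Seepage velocity v = q / n_e = 0.0001703 / 0.14 = 0.001216 m/day.
Travel time t = L / v = 518 / 0.001216 = 4.259e+05 days = 1166 years.

1170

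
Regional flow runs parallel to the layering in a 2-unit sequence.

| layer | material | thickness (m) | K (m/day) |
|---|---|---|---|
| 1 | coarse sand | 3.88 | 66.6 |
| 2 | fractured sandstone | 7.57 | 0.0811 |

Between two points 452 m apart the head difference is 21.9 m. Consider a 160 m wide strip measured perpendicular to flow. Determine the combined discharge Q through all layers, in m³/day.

2010

Flow is parallel to layering, so each bed carries its own Darcy discharge and the transmissivities add.
Σ(K_i·b_i) = 66.6×3.88 + 0.0811×7.57 = 259.0 m²/day.
Hydraulic gradient i = Δh / L = 21.9 / 452 = 0.04845.
Q = Σ(K_i·b_i) · W · i = 259.0 × 160 × 0.04845 = 2008 m³/day.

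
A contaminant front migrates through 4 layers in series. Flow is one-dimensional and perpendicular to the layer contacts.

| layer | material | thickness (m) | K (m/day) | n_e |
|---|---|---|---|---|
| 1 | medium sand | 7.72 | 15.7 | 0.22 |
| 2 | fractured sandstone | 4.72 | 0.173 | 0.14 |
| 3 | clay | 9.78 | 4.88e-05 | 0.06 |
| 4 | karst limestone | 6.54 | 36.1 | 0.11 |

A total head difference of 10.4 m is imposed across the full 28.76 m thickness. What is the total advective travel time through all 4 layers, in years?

With flow normal to the layers, continuity requires the same specific discharge q through every layer.
Σ(b_i/K_i) = 7.72/15.7 + 4.72/0.173 + 9.78/4.88e-05 + 6.54/36.1 = 2.004e+05 d.
q = Δh / Σ(b_i/K_i) = 10.4 / 2.004e+05 = 5.189e-05 m/day.
In each layer the seepage velocity is v_i = q/n_i, so the layer transit time is t_i = b_i·n_i / q:
  layer 1 (medium sand): t_1 = 7.72 × 0.22 / 5.189e-05 = 32733 d
  layer 2 (fractured sandstone): t_2 = 4.72 × 0.14 / 5.189e-05 = 12736 d
  layer 3 (clay): t_3 = 9.78 × 0.06 / 5.189e-05 = 11309 d
  layer 4 (karst limestone): t_4 = 6.54 × 0.11 / 5.189e-05 = 13865 d
Total t = Σ t_i = 70643 days = 193.4 years.

193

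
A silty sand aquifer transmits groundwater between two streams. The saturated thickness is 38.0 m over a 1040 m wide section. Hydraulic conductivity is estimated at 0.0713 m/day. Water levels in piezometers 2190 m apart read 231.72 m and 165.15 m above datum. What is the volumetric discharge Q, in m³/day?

Cross-sectional area A = 1040 × 38.0 = 39520 m².
Hydraulic gradient i = (231.72 − 165.15) / 2190 = 66.57 / 2190 = 0.03040.
Darcy's law: Q = K · A · i = 0.07130 × 39520 × 0.03040 = 85.65 m³/day.

85.7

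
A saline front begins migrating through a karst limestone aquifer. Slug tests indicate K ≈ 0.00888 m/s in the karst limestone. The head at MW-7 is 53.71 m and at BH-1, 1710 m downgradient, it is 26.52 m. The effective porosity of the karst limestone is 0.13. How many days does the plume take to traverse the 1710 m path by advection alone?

Convert K: 0.00888 m/s × 86400 = 767.2 m/day.
Hydraulic gradient i = (53.71 − 26.52) / 1710 = 27.19 / 1710 = 0.01590.
Darcy flux q = K · i = 767.2 × 0.01590 = 12.20 m/day.
Seepage velocity v = q / n_e = 12.20 / 0.13 = 93.84 m/day.
Travel time t = L / v = 1710 / 93.84 = 18.22 days.

18.2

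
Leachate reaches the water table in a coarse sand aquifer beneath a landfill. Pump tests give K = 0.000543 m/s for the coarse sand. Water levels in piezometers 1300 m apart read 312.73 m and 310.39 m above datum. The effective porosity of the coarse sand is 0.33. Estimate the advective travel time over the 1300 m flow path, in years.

Convert K: 0.000543 m/s × 86400 = 46.92 m/day.
Hydraulic gradient i = (312.73 − 310.39) / 1300 = 2.34 / 1300 = 0.001800.
Darcy flux q = K · i = 46.92 × 0.001800 = 0.08445 m/day.
Seepage velocity v = q / n_e = 0.08445 / 0.33 = 0.2559 m/day.
Travel time t = L / v = 1300 / 0.2559 = 5080 days = 13.91 years.

13.9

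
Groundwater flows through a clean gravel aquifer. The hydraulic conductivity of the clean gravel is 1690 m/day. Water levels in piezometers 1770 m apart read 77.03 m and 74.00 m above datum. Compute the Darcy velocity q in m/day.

2.89

Hydraulic gradient i = (77.03 − 74.00) / 1770 = 3.03 / 1770 = 0.001712.
Specific discharge q = K · i = 1690 × 0.001712 = 2.893 m/day.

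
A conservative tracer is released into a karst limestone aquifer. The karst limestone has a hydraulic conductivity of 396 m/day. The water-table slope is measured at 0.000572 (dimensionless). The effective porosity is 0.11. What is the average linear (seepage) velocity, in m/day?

Hydraulic gradient i = 0.000572.
Darcy flux q = K · i = 396.0 × 0.0005720 = 0.2265 m/day.
Seepage velocity v = q / n_e = 0.2265 / 0.11 = 2.059 m/day.

2.06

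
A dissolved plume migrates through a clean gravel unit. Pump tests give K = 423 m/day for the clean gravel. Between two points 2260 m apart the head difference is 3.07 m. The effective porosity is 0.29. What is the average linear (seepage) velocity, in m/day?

Hydraulic gradient i = Δh / L = 3.07 / 2260 = 0.001358.
Darcy flux q = K · i = 423.0 × 0.001358 = 0.5746 m/day.
Seepage velocity v = q / n_e = 0.5746 / 0.29 = 1.981 m/day.

1.98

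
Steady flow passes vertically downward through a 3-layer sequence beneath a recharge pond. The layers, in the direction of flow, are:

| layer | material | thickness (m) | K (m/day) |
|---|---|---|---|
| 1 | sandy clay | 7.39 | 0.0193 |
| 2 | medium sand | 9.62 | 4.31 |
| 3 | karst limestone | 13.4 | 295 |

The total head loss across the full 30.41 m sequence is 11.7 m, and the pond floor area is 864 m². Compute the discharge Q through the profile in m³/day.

26.2

Flow is perpendicular to layering, so the layers act in series and the equivalent K is the thickness-weighted harmonic mean.
Total thickness L = 7.39 + 9.62 + 13.4 = 30.41 m.
Σ(b_i/K_i) = 7.39/0.0193 + 9.62/4.31 + 13.4/295 = 385.2 d.
K_eq = L / Σ(b_i/K_i) = 30.41 / 385.2 = 0.07895 m/day.
Q = K_eq · A · (Δh/L) = 0.07895 × 864 × (11.7/30.41) = 26.24 m³/day.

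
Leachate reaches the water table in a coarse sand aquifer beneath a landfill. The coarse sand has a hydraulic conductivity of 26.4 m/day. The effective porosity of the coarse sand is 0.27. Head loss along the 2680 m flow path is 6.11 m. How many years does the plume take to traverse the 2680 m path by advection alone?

32.9

Hydraulic gradient i = Δh / L = 6.11 / 2680 = 0.002280.
Darcy flux q = K · i = 26.40 × 0.002280 = 0.06019 m/day.
Seepage velocity v = q / n_e = 0.06019 / 0.27 = 0.2229 m/day.
Travel time t = L / v = 2680 / 0.2229 = 12022 days = 32.92 years.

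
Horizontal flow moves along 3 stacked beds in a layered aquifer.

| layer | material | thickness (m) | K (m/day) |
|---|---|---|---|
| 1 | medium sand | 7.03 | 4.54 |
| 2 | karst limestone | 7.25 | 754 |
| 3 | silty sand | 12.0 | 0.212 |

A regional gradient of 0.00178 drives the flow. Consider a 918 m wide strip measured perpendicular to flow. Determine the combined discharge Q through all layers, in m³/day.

8990

Flow is parallel to layering, so each bed carries its own Darcy discharge and the transmissivities add.
Σ(K_i·b_i) = 4.54×7.03 + 754×7.25 + 0.212×12.0 = 5501 m²/day.
Hydraulic gradient i = 0.00178.
Q = Σ(K_i·b_i) · W · i = 5501 × 918 × 0.001780 = 8989 m³/day.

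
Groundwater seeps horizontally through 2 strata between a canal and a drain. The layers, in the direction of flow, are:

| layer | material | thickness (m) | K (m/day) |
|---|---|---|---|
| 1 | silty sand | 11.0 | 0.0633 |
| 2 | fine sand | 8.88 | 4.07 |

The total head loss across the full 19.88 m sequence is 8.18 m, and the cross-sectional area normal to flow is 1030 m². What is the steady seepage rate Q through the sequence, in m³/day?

47.9

Flow is perpendicular to layering, so the layers act in series and the equivalent K is the thickness-weighted harmonic mean.
Total thickness L = 11.0 + 8.88 = 19.88 m.
Σ(b_i/K_i) = 11.0/0.0633 + 8.88/4.07 = 176.0 d.
K_eq = L / Σ(b_i/K_i) = 19.88 / 176.0 = 0.1130 m/day.
Q = K_eq · A · (Δh/L) = 0.1130 × 1030 × (8.18/19.88) = 47.88 m³/day.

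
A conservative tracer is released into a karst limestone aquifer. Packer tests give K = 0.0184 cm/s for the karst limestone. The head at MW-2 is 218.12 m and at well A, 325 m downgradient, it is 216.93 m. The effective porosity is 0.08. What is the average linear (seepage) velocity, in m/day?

0.728

Convert K: 0.0184 cm/s × 864 = 15.90 m/day.
Hydraulic gradient i = (218.12 − 216.93) / 325 = 1.19 / 325 = 0.003662.
Darcy flux q = K · i = 15.90 × 0.003662 = 0.05821 m/day.
Seepage velocity v = q / n_e = 0.05821 / 0.08 = 0.7276 m/day.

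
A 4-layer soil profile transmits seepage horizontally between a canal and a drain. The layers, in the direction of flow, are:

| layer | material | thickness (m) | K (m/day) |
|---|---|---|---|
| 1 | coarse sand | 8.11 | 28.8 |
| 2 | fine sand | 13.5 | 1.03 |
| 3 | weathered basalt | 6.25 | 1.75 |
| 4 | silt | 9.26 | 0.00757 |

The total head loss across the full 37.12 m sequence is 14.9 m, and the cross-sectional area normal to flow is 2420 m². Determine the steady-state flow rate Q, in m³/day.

29.1

Flow is perpendicular to layering, so the layers act in series and the equivalent K is the thickness-weighted harmonic mean.
Total thickness L = 8.11 + 13.5 + 6.25 + 9.26 = 37.12 m.
Σ(b_i/K_i) = 8.11/28.8 + 13.5/1.03 + 6.25/1.75 + 9.26/0.00757 = 1240 d.
K_eq = L / Σ(b_i/K_i) = 37.12 / 1240 = 0.02993 m/day.
Q = K_eq · A · (Δh/L) = 0.02993 × 2420 × (14.9/37.12) = 29.07 m³/day.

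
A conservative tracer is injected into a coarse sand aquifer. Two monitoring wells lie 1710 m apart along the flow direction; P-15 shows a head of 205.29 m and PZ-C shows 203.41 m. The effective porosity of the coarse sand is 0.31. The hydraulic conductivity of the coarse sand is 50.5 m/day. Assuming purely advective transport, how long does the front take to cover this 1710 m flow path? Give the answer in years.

Hydraulic gradient i = (205.29 − 203.41) / 1710 = 1.88 / 1710 = 0.001099.
Darcy flux q = K · i = 50.50 × 0.001099 = 0.05552 m/day.
Seepage velocity v = q / n_e = 0.05552 / 0.31 = 0.1791 m/day.
Travel time t = L / v = 1710 / 0.1791 = 9548 days = 26.14 years.

26.1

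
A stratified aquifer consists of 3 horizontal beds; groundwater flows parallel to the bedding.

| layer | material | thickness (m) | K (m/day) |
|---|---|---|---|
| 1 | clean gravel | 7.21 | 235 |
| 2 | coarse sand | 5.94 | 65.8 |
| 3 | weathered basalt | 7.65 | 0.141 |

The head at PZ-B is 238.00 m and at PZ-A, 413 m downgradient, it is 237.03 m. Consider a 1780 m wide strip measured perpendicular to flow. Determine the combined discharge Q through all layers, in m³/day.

Flow is parallel to layering, so each bed carries its own Darcy discharge and the transmissivities add.
Σ(K_i·b_i) = 235×7.21 + 65.8×5.94 + 0.141×7.65 = 2086 m²/day.
Hydraulic gradient i = (238.00 − 237.03) / 413 = 0.97 / 413 = 0.002349.
Q = Σ(K_i·b_i) · W · i = 2086 × 1780 × 0.002349 = 8722 m³/day.

8720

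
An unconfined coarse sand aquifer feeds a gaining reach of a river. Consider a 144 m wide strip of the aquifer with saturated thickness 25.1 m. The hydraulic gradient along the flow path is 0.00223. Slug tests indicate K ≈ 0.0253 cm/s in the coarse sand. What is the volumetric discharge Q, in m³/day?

176

Convert K: 0.0253 cm/s × 864 = 21.86 m/day.
Cross-sectional area A = 144 × 25.1 = 3614 m².
Hydraulic gradient i = 0.00223.
Darcy's law: Q = K · A · i = 21.86 × 3614 × 0.002230 = 176.2 m³/day.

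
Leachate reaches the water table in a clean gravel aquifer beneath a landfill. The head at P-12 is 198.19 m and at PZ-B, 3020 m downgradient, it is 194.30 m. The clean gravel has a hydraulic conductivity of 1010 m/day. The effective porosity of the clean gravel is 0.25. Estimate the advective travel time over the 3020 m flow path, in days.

580

Hydraulic gradient i = (198.19 − 194.30) / 3020 = 3.89 / 3020 = 0.001288.
Darcy flux q = K · i = 1010 × 0.001288 = 1.301 m/day.
Seepage velocity v = q / n_e = 1.301 / 0.25 = 5.204 m/day.
Travel time t = L / v = 3020 / 5.204 = 580.3 days.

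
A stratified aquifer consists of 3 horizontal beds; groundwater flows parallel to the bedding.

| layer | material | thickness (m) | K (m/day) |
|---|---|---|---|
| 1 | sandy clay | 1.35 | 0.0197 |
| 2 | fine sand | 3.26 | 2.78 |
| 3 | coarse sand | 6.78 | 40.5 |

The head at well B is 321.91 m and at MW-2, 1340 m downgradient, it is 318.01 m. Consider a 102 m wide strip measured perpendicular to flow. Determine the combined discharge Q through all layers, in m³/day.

Flow is parallel to layering, so each bed carries its own Darcy discharge and the transmissivities add.
Σ(K_i·b_i) = 0.0197×1.35 + 2.78×3.26 + 40.5×6.78 = 283.7 m²/day.
Hydraulic gradient i = (321.91 − 318.01) / 1340 = 3.9 / 1340 = 0.002910.
Q = Σ(K_i·b_i) · W · i = 283.7 × 102 × 0.002910 = 84.21 m³/day.

84.2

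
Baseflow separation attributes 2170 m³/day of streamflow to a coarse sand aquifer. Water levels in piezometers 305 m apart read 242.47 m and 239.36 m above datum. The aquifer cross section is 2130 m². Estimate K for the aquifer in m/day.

Hydraulic gradient i = (242.47 − 239.36) / 305 = 3.11 / 305 = 0.01020.
From Q = K·A·i, K = Q / (A·i) = 2170 / (2130 × 0.01020) = 99.91 m/day.

99.9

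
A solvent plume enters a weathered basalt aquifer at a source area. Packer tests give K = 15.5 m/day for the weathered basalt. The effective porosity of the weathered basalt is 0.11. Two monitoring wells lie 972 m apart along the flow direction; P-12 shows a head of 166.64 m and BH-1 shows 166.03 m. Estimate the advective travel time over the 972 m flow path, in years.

Hydraulic gradient i = (166.64 − 166.03) / 972 = 0.61 / 972 = 0.0006276.
Darcy flux q = K · i = 15.50 × 0.0006276 = 0.009727 m/day.
Seepage velocity v = q / n_e = 0.009727 / 0.11 = 0.08843 m/day.
Travel time t = L / v = 972 / 0.08843 = 10992 days = 30.09 years.

30.1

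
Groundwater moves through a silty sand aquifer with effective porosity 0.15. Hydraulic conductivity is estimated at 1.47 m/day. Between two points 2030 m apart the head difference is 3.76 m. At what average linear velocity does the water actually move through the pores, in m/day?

0.0182

Hydraulic gradient i = Δh / L = 3.76 / 2030 = 0.001852.
Darcy flux q = K · i = 1.470 × 0.001852 = 0.002723 m/day.
Seepage velocity v = q / n_e = 0.002723 / 0.15 = 0.01815 m/day.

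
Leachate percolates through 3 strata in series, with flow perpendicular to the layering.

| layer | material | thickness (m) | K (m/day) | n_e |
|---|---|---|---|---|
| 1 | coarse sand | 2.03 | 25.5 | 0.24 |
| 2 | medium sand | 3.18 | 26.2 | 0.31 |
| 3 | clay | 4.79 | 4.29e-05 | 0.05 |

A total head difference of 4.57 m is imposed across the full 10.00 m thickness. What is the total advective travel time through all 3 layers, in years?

With flow normal to the layers, continuity requires the same specific discharge q through every layer.
Σ(b_i/K_i) = 2.03/25.5 + 3.18/26.2 + 4.79/4.29e-05 = 1.117e+05 d.
q = Δh / Σ(b_i/K_i) = 4.57 / 1.117e+05 = 4.093e-05 m/day.
In each layer the seepage velocity is v_i = q/n_i, so the layer transit time is t_i = b_i·n_i / q:
  layer 1 (coarse sand): t_1 = 2.03 × 0.24 / 4.093e-05 = 11903 d
  layer 2 (medium sand): t_2 = 3.18 × 0.31 / 4.093e-05 = 24085 d
  layer 3 (clay): t_3 = 4.79 × 0.05 / 4.093e-05 = 5852 d
Total t = Σ t_i = 41840 days = 114.6 years.

115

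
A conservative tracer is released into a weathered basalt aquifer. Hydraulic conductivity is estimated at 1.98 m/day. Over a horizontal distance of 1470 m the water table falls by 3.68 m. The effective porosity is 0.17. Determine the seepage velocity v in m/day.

Hydraulic gradient i = Δh / L = 3.68 / 1470 = 0.002503.
Darcy flux q = K · i = 1.980 × 0.002503 = 0.004957 m/day.
Seepage velocity v = q / n_e = 0.004957 / 0.17 = 0.02916 m/day.

0.0292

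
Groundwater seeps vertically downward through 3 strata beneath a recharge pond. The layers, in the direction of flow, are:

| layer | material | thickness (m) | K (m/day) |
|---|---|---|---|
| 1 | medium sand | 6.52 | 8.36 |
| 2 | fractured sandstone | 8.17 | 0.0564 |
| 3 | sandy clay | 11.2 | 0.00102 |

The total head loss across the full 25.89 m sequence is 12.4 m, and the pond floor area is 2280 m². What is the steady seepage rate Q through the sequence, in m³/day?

2.54

Flow is perpendicular to layering, so the layers act in series and the equivalent K is the thickness-weighted harmonic mean.
Total thickness L = 6.52 + 8.17 + 11.2 = 25.89 m.
Σ(b_i/K_i) = 6.52/8.36 + 8.17/0.0564 + 11.2/0.00102 = 11126 d.
K_eq = L / Σ(b_i/K_i) = 25.89 / 11126 = 0.002327 m/day.
Q = K_eq · A · (Δh/L) = 0.002327 × 2280 × (12.4/25.89) = 2.541 m³/day.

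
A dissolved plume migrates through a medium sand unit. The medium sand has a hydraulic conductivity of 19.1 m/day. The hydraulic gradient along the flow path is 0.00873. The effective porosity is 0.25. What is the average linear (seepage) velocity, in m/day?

Hydraulic gradient i = 0.00873.
Darcy flux q = K · i = 19.10 × 0.008730 = 0.1667 m/day.
Seepage velocity v = q / n_e = 0.1667 / 0.25 = 0.6670 m/day.

0.667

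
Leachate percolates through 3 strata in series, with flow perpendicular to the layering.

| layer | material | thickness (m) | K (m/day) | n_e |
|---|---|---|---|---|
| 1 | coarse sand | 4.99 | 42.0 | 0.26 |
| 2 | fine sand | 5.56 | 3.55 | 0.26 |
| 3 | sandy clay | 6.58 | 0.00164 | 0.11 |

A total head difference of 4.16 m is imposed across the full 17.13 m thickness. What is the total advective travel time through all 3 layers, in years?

With flow normal to the layers, continuity requires the same specific discharge q through every layer.
Σ(b_i/K_i) = 4.99/42.0 + 5.56/3.55 + 6.58/0.00164 = 4014 d.
q = Δh / Σ(b_i/K_i) = 4.16 / 4014 = 0.001036 m/day.
In each layer the seepage velocity is v_i = q/n_i, so the layer transit time is t_i = b_i·n_i / q:
  layer 1 (coarse sand): t_1 = 4.99 × 0.26 / 0.001036 = 1252 d
  layer 2 (fine sand): t_2 = 5.56 × 0.26 / 0.001036 = 1395 d
  layer 3 (sandy clay): t_3 = 6.58 × 0.11 / 0.001036 = 698.4 d
Total t = Σ t_i = 3345 days = 9.158 years.

9.16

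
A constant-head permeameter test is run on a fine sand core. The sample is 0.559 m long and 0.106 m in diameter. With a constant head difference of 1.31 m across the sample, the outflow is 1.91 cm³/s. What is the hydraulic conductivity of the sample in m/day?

7.98

Cross-sectional area A = π·(d/2)² = π × (0.106/2)² = 0.008825 m².
Convert discharge: 1.91 cm³/s = 1.910e-06 m³/s.
Darcy's law rearranged: K = Q·L / (A·Δh) = 1.910e-06 × 0.559 / (0.008825 × 1.31) = 9.236e-05 m/s = 7.980 m/day.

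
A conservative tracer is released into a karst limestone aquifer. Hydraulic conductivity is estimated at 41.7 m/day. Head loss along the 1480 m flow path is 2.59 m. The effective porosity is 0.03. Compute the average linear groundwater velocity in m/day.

2.43

Hydraulic gradient i = Δh / L = 2.59 / 1480 = 0.001750.
Darcy flux q = K · i = 41.70 × 0.001750 = 0.07297 m/day.
Seepage velocity v = q / n_e = 0.07297 / 0.03 = 2.433 m/day.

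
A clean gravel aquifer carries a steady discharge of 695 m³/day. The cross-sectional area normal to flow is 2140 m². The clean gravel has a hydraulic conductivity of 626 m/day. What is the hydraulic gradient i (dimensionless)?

0.000519

From Q = K·A·i, i = Q / (K·A) = 695 / (626.0 × 2140) = 0.0005188.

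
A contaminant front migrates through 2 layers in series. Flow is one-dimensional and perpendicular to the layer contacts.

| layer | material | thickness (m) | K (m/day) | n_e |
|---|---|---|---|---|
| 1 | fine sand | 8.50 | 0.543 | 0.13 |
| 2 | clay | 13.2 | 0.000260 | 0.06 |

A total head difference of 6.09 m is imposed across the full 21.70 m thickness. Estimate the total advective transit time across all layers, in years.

43.3

With flow normal to the layers, continuity requires the same specific discharge q through every layer.
Σ(b_i/K_i) = 8.50/0.543 + 13.2/0.000260 = 50785 d.
q = Δh / Σ(b_i/K_i) = 6.09 / 50785 = 0.0001199 m/day.
In each layer the seepage velocity is v_i = q/n_i, so the layer transit time is t_i = b_i·n_i / q:
  layer 1 (fine sand): t_1 = 8.50 × 0.13 / 0.0001199 = 9215 d
  layer 2 (clay): t_2 = 13.2 × 0.06 / 0.0001199 = 6605 d
Total t = Σ t_i = 15819 days = 43.31 years.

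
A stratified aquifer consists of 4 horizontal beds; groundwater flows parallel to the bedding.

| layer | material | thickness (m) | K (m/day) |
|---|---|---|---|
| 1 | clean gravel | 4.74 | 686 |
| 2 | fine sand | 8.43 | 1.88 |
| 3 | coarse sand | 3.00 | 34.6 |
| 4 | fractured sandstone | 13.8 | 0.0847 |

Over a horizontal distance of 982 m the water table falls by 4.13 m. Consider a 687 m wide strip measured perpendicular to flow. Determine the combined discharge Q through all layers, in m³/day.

Flow is parallel to layering, so each bed carries its own Darcy discharge and the transmissivities add.
Σ(K_i·b_i) = 686×4.74 + 1.88×8.43 + 34.6×3.00 + 0.0847×13.8 = 3372 m²/day.
Hydraulic gradient i = Δh / L = 4.13 / 982 = 0.004206.
Q = Σ(K_i·b_i) · W · i = 3372 × 687 × 0.004206 = 9744 m³/day.

9740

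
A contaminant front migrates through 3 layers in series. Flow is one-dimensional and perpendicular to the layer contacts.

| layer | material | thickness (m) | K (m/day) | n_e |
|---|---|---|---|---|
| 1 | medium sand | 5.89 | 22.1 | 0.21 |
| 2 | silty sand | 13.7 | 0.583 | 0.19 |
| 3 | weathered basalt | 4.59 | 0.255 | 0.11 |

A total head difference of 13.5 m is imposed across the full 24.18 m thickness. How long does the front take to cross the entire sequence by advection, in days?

13.4

With flow normal to the layers, continuity requires the same specific discharge q through every layer.
Σ(b_i/K_i) = 5.89/22.1 + 13.7/0.583 + 4.59/0.255 = 41.77 d.
q = Δh / Σ(b_i/K_i) = 13.5 / 41.77 = 0.3232 m/day.
In each layer the seepage velocity is v_i = q/n_i, so the layer transit time is t_i = b_i·n_i / q:
  layer 1 (medium sand): t_1 = 5.89 × 0.21 / 0.3232 = 3.827 d
  layer 2 (silty sand): t_2 = 13.7 × 0.19 / 0.3232 = 8.053 d
  layer 3 (weathered basalt): t_3 = 4.59 × 0.11 / 0.3232 = 1.562 d
Total t = Σ t_i = 13.44 days.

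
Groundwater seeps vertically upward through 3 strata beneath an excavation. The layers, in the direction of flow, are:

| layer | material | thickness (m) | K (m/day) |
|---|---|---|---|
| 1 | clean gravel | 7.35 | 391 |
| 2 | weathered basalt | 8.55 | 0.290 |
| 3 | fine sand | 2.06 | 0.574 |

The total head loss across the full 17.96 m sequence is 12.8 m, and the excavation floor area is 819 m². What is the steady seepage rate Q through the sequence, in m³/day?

Flow is perpendicular to layering, so the layers act in series and the equivalent K is the thickness-weighted harmonic mean.
Total thickness L = 7.35 + 8.55 + 2.06 = 17.96 m.
Σ(b_i/K_i) = 7.35/391 + 8.55/0.290 + 2.06/0.574 = 33.09 d.
K_eq = L / Σ(b_i/K_i) = 17.96 / 33.09 = 0.5428 m/day.
Q = K_eq · A · (Δh/L) = 0.5428 × 819 × (12.8/17.96) = 316.8 m³/day.

317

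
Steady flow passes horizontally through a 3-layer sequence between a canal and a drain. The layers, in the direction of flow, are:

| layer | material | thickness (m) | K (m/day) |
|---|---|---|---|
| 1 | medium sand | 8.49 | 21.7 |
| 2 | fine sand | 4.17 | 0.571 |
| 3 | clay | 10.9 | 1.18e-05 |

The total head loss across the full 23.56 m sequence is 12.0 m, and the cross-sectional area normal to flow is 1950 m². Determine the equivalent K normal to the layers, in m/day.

2.55e-05

Flow is perpendicular to layering, so the layers act in series and the equivalent K is the thickness-weighted harmonic mean.
Total thickness L = 8.49 + 4.17 + 10.9 = 23.56 m.
Σ(b_i/K_i) = 8.49/21.7 + 4.17/0.571 + 10.9/1.18e-05 = 9.237e+05 d.
K_eq = L / Σ(b_i/K_i) = 23.56 / 9.237e+05 = 2.551e-05 m/day.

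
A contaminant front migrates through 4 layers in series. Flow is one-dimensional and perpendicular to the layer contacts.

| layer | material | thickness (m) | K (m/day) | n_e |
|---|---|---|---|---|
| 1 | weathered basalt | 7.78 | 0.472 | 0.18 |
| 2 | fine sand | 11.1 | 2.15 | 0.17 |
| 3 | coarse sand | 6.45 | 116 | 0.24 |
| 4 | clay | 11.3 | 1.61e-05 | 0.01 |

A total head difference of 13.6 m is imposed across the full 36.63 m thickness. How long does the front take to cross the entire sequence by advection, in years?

With flow normal to the layers, continuity requires the same specific discharge q through every layer.
Σ(b_i/K_i) = 7.78/0.472 + 11.1/2.15 + 6.45/116 + 11.3/1.61e-05 = 7.019e+05 d.
q = Δh / Σ(b_i/K_i) = 13.6 / 7.019e+05 = 1.938e-05 m/day.
In each layer the seepage velocity is v_i = q/n_i, so the layer transit time is t_i = b_i·n_i / q:
  layer 1 (weathered basalt): t_1 = 7.78 × 0.18 / 1.938e-05 = 72274 d
  layer 2 (fine sand): t_2 = 11.1 × 0.17 / 1.938e-05 = 97387 d
  layer 3 (coarse sand): t_3 = 6.45 × 0.24 / 1.938e-05 = 79891 d
  layer 4 (clay): t_4 = 11.3 × 0.01 / 1.938e-05 = 5832 d
Total t = Σ t_i = 2.554e+05 days = 699.2 years.

699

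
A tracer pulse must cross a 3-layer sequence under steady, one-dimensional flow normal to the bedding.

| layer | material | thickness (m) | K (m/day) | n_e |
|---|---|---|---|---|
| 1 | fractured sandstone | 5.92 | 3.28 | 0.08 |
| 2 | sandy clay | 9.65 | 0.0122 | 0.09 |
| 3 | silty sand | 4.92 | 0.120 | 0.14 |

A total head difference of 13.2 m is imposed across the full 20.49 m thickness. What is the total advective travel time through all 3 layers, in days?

With flow normal to the layers, continuity requires the same specific discharge q through every layer.
Σ(b_i/K_i) = 5.92/3.28 + 9.65/0.0122 + 4.92/0.120 = 833.8 d.
q = Δh / Σ(b_i/K_i) = 13.2 / 833.8 = 0.01583 m/day.
In each layer the seepage velocity is v_i = q/n_i, so the layer transit time is t_i = b_i·n_i / q:
  layer 1 (fractured sandstone): t_1 = 5.92 × 0.08 / 0.01583 = 29.92 d
  layer 2 (sandy clay): t_2 = 9.65 × 0.09 / 0.01583 = 54.86 d
  layer 3 (silty sand): t_3 = 4.92 × 0.14 / 0.01583 = 43.51 d
Total t = Σ t_i = 128.3 days.

128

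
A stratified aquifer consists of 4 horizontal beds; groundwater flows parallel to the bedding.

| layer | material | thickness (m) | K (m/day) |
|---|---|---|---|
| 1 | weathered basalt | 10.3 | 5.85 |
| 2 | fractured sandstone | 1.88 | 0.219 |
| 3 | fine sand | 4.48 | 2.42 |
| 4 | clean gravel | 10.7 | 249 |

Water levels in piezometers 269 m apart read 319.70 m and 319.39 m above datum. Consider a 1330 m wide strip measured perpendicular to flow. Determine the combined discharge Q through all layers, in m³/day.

4190

Flow is parallel to layering, so each bed carries its own Darcy discharge and the transmissivities add.
Σ(K_i·b_i) = 5.85×10.3 + 0.219×1.88 + 2.42×4.48 + 249×10.7 = 2736 m²/day.
Hydraulic gradient i = (319.70 − 319.39) / 269 = 0.31 / 269 = 0.001152.
Q = Σ(K_i·b_i) · W · i = 2736 × 1330 × 0.001152 = 4193 m³/day.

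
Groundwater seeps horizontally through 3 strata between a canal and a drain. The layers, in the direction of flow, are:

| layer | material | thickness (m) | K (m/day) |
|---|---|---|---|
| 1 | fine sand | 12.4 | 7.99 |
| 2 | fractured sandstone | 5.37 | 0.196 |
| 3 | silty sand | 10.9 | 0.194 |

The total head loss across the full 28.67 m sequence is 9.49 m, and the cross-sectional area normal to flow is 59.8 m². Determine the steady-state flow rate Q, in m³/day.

Flow is perpendicular to layering, so the layers act in series and the equivalent K is the thickness-weighted harmonic mean.
Total thickness L = 12.4 + 5.37 + 10.9 = 28.67 m.
Σ(b_i/K_i) = 12.4/7.99 + 5.37/0.196 + 10.9/0.194 = 85.14 d.
K_eq = L / Σ(b_i/K_i) = 28.67 / 85.14 = 0.3368 m/day.
Q = K_eq · A · (Δh/L) = 0.3368 × 59.8 × (9.49/28.67) = 6.666 m³/day.

6.67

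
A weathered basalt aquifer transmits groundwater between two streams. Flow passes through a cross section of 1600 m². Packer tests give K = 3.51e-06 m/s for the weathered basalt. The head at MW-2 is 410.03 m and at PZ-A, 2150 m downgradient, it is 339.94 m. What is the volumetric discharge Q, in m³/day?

Convert K: 3.51e-06 m/s × 86400 = 0.3033 m/day.
Hydraulic gradient i = (410.03 − 339.94) / 2150 = 70.09 / 2150 = 0.03260.
Darcy's law: Q = K · A · i = 0.3033 × 1600 × 0.03260 = 15.82 m³/day.

15.8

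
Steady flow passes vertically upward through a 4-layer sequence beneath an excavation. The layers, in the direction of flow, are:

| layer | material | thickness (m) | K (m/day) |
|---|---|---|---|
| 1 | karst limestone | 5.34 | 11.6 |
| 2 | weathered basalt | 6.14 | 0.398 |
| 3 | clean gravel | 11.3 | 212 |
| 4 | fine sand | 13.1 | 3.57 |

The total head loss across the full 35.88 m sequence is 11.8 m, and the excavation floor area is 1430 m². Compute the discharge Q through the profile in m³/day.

860

Flow is perpendicular to layering, so the layers act in series and the equivalent K is the thickness-weighted harmonic mean.
Total thickness L = 5.34 + 6.14 + 11.3 + 13.1 = 35.88 m.
Σ(b_i/K_i) = 5.34/11.6 + 6.14/0.398 + 11.3/212 + 13.1/3.57 = 19.61 d.
K_eq = L / Σ(b_i/K_i) = 35.88 / 19.61 = 1.830 m/day.
Q = K_eq · A · (Δh/L) = 1.830 × 1430 × (11.8/35.88) = 860.5 m³/day.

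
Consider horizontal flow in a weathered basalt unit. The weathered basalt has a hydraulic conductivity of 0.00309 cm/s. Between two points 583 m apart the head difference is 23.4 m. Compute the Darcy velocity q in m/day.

Convert K: 0.00309 cm/s × 864 = 2.670 m/day.
Hydraulic gradient i = Δh / L = 23.4 / 583 = 0.04014.
Specific discharge q = K · i = 2.670 × 0.04014 = 0.1072 m/day.

0.107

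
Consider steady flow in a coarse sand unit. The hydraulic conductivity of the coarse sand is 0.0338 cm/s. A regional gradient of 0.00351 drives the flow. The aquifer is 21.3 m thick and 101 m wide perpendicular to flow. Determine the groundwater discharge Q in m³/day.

221

Convert K: 0.0338 cm/s × 864 = 29.20 m/day.
Cross-sectional area A = 101 × 21.3 = 2151 m².
Hydraulic gradient i = 0.00351.
Darcy's law: Q = K · A · i = 29.20 × 2151 × 0.003510 = 220.5 m³/day.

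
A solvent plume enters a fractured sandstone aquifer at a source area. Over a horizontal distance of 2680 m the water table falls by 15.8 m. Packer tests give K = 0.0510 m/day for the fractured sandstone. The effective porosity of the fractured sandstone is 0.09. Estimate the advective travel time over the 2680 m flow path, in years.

Hydraulic gradient i = Δh / L = 15.8 / 2680 = 0.005896.
Darcy flux q = K · i = 0.05100 × 0.005896 = 0.0003007 m/day.
Seepage velocity v = q / n_e = 0.0003007 / 0.09 = 0.003341 m/day.
Travel time t = L / v = 2680 / 0.003341 = 8.022e+05 days = 2196 years.

2200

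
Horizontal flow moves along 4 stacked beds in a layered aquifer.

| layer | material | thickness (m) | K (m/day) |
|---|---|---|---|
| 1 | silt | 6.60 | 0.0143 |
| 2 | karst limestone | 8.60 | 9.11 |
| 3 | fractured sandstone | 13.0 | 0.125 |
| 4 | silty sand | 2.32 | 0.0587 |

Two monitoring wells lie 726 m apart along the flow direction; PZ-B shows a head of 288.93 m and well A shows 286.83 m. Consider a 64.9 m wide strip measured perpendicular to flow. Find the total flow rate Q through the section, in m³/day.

Flow is parallel to layering, so each bed carries its own Darcy discharge and the transmissivities add.
Σ(K_i·b_i) = 0.0143×6.60 + 9.11×8.60 + 0.125×13.0 + 0.0587×2.32 = 80.20 m²/day.
Hydraulic gradient i = (288.93 − 286.83) / 726 = 2.1 / 726 = 0.002893.
Q = Σ(K_i·b_i) · W · i = 80.20 × 64.9 × 0.002893 = 15.06 m³/day.

15.1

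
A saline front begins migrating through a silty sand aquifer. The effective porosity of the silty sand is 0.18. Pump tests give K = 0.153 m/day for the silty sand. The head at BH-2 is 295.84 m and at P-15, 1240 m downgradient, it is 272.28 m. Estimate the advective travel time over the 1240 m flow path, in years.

Hydraulic gradient i = (295.84 − 272.28) / 1240 = 23.56 / 1240 = 0.01900.
Darcy flux q = K · i = 0.1530 × 0.01900 = 0.002907 m/day.
Seepage velocity v = q / n_e = 0.002907 / 0.18 = 0.01615 m/day.
Travel time t = L / v = 1240 / 0.01615 = 76780 days = 210.2 years.

210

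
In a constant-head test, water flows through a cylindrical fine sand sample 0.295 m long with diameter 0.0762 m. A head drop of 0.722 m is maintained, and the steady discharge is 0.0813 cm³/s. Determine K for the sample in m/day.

Cross-sectional area A = π·(d/2)² = π × (0.0762/2)² = 0.004560 m².
Convert discharge: 0.0813 cm³/s = 8.130e-08 m³/s.
Darcy's law rearranged: K = Q·L / (A·Δh) = 8.130e-08 × 0.295 / (0.004560 × 0.722) = 7.284e-06 m/s = 0.6293 m/day.

0.629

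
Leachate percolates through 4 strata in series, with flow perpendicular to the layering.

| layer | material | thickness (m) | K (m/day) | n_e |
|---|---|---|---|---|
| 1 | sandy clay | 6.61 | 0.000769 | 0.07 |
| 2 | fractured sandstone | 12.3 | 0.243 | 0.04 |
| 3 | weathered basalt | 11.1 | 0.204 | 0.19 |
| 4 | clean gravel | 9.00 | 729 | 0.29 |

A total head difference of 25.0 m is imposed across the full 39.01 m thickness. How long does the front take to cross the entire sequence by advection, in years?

5.41

With flow normal to the layers, continuity requires the same specific discharge q through every layer.
Σ(b_i/K_i) = 6.61/0.000769 + 12.3/0.243 + 11.1/0.204 + 9.00/729 = 8701 d.
q = Δh / Σ(b_i/K_i) = 25.0 / 8701 = 0.002873 m/day.
In each layer the seepage velocity is v_i = q/n_i, so the layer transit time is t_i = b_i·n_i / q:
  layer 1 (sandy clay): t_1 = 6.61 × 0.07 / 0.002873 = 161.0 d
  layer 2 (fractured sandstone): t_2 = 12.3 × 0.04 / 0.002873 = 171.2 d
  layer 3 (weathered basalt): t_3 = 11.1 × 0.19 / 0.002873 = 734.0 d
  layer 4 (clean gravel): t_4 = 9.00 × 0.29 / 0.002873 = 908.3 d
Total t = Σ t_i = 1975 days = 5.406 years.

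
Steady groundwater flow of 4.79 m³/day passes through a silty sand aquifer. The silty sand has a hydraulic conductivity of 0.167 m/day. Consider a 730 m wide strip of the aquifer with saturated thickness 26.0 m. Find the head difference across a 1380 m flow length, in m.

Cross-sectional area A = 730 × 26.0 = 18980 m².
From Q = K·A·i, i = Q / (K·A) = 4.79 / (0.1670 × 18980) = 0.001511.
Head loss Δh = i · L = 0.001511 × 1380 = 2.085 m.

2.09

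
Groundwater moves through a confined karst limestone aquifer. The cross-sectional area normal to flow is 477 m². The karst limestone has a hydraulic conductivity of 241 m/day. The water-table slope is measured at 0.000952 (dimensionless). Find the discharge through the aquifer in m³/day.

Hydraulic gradient i = 0.000952.
Darcy's law: Q = K · A · i = 241.0 × 477.0 × 0.0009520 = 109.4 m³/day.

109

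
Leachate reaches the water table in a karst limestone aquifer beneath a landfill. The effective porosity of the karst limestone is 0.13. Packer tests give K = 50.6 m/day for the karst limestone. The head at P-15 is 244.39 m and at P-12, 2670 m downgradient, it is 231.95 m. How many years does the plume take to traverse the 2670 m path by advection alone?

4.03

Hydraulic gradient i = (244.39 − 231.95) / 2670 = 12.44 / 2670 = 0.004659.
Darcy flux q = K · i = 50.60 × 0.004659 = 0.2358 m/day.
Seepage velocity v = q / n_e = 0.2358 / 0.13 = 1.813 m/day.
Travel time t = L / v = 2670 / 1.813 = 1472 days = 4.031 years.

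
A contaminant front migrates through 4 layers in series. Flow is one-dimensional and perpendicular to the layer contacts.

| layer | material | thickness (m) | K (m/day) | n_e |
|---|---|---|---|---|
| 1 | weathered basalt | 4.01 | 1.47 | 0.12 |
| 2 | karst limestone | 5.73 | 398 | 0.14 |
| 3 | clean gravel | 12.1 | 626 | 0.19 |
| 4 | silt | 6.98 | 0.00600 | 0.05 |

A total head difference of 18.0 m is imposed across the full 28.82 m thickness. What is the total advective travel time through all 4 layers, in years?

0.697

With flow normal to the layers, continuity requires the same specific discharge q through every layer.
Σ(b_i/K_i) = 4.01/1.47 + 5.73/398 + 12.1/626 + 6.98/0.00600 = 1166 d.
q = Δh / Σ(b_i/K_i) = 18.0 / 1166 = 0.01544 m/day.
In each layer the seepage velocity is v_i = q/n_i, so the layer transit time is t_i = b_i·n_i / q:
  layer 1 (weathered basalt): t_1 = 4.01 × 0.12 / 0.01544 = 31.17 d
  layer 2 (karst limestone): t_2 = 5.73 × 0.14 / 0.01544 = 51.97 d
  layer 3 (clean gravel): t_3 = 12.1 × 0.19 / 0.01544 = 148.9 d
  layer 4 (silt): t_4 = 6.98 × 0.05 / 0.01544 = 22.61 d
Total t = Σ t_i = 254.7 days = 0.6973 years.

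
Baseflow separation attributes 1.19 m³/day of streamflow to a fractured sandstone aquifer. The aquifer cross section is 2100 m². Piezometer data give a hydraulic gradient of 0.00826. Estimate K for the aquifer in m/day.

Hydraulic gradient i = 0.00826.
From Q = K·A·i, K = Q / (A·i) = 1.19 / (2100 × 0.008260) = 0.06860 m/day.

0.0686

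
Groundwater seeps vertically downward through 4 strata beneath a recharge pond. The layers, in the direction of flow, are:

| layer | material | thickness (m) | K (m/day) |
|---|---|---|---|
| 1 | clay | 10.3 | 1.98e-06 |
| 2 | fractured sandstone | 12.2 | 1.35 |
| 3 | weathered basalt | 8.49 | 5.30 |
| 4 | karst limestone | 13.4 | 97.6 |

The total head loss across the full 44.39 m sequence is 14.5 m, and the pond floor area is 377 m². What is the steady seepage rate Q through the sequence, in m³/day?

Flow is perpendicular to layering, so the layers act in series and the equivalent K is the thickness-weighted harmonic mean.
Total thickness L = 10.3 + 12.2 + 8.49 + 13.4 = 44.39 m.
Σ(b_i/K_i) = 10.3/1.98e-06 + 12.2/1.35 + 8.49/5.30 + 13.4/97.6 = 5.202e+06 d.
K_eq = L / Σ(b_i/K_i) = 44.39 / 5.202e+06 = 8.533e-06 m/day.
Q = K_eq · A · (Δh/L) = 8.533e-06 × 377 × (14.5/44.39) = 0.001051 m³/day.

0.00105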